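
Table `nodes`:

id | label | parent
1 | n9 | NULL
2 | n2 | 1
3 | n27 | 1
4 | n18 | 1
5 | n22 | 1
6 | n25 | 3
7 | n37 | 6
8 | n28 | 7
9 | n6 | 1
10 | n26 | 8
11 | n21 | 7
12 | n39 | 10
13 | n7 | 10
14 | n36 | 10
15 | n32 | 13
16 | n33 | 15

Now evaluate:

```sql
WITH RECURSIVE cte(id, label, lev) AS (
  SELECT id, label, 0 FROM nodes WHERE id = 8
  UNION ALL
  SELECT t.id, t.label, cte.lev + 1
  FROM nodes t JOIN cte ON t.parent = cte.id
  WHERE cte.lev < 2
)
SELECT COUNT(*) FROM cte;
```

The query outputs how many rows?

5

Base: id=8 (n28) at lev 0.
Iteration 1: rows with parent in {8} -> n26 (id 10, lev 1).
Iteration 2: rows with parent in {10} -> n39 (id 12, lev 2), n7 (id 13, lev 2), n36 (id 14, lev 2).
Iteration 3: lev < 2 fails for all current rows; recursion stops.
Total rows emitted: 5.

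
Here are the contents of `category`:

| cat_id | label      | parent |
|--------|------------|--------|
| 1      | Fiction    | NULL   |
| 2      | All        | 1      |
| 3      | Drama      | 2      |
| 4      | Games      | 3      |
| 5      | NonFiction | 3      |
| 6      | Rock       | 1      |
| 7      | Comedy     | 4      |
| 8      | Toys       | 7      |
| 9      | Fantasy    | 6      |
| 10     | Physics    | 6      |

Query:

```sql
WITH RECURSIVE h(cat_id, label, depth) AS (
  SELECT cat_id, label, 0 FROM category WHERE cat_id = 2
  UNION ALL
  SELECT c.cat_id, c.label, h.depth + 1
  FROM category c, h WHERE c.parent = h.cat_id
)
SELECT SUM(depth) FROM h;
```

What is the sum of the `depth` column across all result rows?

12

Base: cat_id=2 (All) at depth 0.
Iteration 1: rows with parent in {2} -> Drama (id 3, depth 1).
Iteration 2: rows with parent in {3} -> Games (id 4, depth 2), NonFiction (id 5, depth 2).
Iteration 3: rows with parent in {4,5} -> Comedy (id 7, depth 3).
Iteration 4: rows with parent in {7} -> Toys (id 8, depth 4).
Iteration 5: no rows with parent in {8}; recursion stops.
SUM(depth) = 0 + 1 + 2 + 2 + 3 + 4 = 12.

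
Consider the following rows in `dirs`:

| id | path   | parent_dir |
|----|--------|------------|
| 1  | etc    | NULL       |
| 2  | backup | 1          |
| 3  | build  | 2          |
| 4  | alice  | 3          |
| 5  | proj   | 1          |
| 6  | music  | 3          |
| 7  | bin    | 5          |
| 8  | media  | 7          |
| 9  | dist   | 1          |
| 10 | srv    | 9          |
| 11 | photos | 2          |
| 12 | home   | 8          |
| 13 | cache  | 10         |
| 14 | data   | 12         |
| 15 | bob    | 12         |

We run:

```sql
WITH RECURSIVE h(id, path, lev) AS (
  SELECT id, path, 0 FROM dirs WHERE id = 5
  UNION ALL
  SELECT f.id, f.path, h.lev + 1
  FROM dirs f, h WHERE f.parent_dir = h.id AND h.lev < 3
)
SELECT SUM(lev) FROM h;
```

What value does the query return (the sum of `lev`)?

6

Base: id=5 (proj) at lev 0.
Iteration 1: rows with parent_dir in {5} -> bin (id 7, lev 1).
Iteration 2: rows with parent_dir in {7} -> media (id 8, lev 2).
Iteration 3: rows with parent_dir in {8} -> home (id 12, lev 3).
Iteration 4: lev < 3 fails for all current rows; recursion stops.
SUM(lev) = 0 + 1 + 2 + 3 = 6.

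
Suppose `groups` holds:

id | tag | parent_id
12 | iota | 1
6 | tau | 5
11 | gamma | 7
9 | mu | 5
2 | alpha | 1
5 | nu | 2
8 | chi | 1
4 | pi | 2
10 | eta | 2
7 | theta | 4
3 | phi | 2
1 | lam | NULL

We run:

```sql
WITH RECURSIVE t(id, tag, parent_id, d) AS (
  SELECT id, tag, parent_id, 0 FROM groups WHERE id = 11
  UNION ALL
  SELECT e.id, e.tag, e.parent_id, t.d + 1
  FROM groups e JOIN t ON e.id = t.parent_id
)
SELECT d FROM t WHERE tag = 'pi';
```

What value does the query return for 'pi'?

2

Base: id=11 (gamma), parent_id=7, d 0.
Iteration 1: join on id=7 -> theta (id 7, parent_id=4, d 1).
Iteration 2: join on id=4 -> pi (id 4, parent_id=2, d 2).
Iteration 3: join on id=2 -> alpha (id 2, parent_id=1, d 3).
Iteration 4: join on id=1 -> lam (id 1, parent_id=NULL, d 4).
Iteration 5: parent_id is NULL; no match; recursion stops.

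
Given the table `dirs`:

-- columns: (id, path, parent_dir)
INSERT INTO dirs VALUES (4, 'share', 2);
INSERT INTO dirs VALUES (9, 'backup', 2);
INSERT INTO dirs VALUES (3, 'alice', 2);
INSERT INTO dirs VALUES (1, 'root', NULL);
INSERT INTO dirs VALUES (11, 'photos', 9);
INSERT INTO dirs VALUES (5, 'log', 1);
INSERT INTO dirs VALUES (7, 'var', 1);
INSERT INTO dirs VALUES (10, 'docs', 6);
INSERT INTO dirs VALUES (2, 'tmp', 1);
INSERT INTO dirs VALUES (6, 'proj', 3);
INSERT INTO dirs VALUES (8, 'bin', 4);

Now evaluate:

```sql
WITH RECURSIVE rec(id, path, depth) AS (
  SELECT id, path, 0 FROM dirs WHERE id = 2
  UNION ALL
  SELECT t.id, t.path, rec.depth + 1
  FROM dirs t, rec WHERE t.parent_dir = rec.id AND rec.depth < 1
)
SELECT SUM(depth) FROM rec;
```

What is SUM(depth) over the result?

Base: id=2 (tmp) at depth 0.
Iteration 1: rows with parent_dir in {2} -> alice (id 3, depth 1), share (id 4, depth 1), backup (id 9, depth 1).
Iteration 2: depth < 1 fails for all current rows; recursion stops.
SUM(depth) = 0 + 1 + 1 + 1 = 3.

3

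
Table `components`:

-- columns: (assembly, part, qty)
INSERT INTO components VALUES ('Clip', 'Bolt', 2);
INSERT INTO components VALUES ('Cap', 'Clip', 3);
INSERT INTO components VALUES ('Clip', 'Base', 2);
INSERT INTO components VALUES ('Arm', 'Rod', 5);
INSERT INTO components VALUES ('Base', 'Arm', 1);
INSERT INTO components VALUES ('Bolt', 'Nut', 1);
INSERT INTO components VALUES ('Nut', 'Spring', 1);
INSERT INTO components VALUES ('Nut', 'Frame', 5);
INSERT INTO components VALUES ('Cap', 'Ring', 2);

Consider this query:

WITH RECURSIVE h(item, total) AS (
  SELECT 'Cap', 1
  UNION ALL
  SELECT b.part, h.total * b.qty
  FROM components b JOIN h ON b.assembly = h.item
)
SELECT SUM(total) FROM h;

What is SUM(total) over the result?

96

Base: (Cap, total=1).
Iteration 1: components of {Cap} -> Clip = 1*3 = 3, Ring = 1*2 = 2.
Iteration 2: components of {Clip,Ring} -> Base = 3*2 = 6, Bolt = 3*2 = 6.
Iteration 3: components of {Base,Bolt} -> Arm = 6*1 = 6, Nut = 6*1 = 6.
Iteration 4: components of {Arm,Nut} -> Frame = 6*5 = 30, Rod = 6*5 = 30, Spring = 6*1 = 6.
Iteration 5: no further components; recursion stops.
SUM(total) = 1 + 3 + 2 + 6 + 6 + 6 + 6 + 30 + 30 + 6 = 96.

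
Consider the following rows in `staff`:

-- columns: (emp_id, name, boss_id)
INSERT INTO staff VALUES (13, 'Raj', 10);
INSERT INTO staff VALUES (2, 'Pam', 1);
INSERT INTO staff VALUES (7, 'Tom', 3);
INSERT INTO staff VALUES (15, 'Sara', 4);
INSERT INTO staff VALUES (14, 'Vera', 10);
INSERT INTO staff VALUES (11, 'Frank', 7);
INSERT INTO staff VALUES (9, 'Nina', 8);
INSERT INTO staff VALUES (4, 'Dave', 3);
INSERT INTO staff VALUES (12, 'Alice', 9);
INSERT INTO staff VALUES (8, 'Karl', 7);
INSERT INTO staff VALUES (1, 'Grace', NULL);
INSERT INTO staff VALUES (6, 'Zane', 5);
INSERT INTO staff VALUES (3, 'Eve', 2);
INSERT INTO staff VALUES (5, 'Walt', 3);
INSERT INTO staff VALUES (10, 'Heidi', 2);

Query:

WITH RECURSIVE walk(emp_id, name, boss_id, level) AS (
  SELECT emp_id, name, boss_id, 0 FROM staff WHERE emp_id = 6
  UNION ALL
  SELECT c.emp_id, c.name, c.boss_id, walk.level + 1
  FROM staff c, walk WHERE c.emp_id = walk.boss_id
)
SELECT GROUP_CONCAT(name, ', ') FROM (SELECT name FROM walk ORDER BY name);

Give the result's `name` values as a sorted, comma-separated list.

Eve, Grace, Pam, Walt, Zane

Base: emp_id=6 (Zane), boss_id=5, level 0.
Iteration 1: join on emp_id=5 -> Walt (id 5, boss_id=3, level 1).
Iteration 2: join on emp_id=3 -> Eve (id 3, boss_id=2, level 2).
Iteration 3: join on emp_id=2 -> Pam (id 2, boss_id=1, level 3).
Iteration 4: join on emp_id=1 -> Grace (id 1, boss_id=NULL, level 4).
Iteration 5: boss_id is NULL; no match; recursion stops.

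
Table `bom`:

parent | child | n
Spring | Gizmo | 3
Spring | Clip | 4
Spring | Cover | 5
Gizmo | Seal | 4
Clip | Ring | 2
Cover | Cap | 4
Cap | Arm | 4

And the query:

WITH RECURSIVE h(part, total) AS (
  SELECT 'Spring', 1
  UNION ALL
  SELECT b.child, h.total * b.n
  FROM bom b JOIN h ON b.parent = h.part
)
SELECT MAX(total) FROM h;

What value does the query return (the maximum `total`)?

Base: (Spring, total=1).
Iteration 1: components of {Spring} -> Clip = 1*4 = 4, Cover = 1*5 = 5, Gizmo = 1*3 = 3.
Iteration 2: components of {Clip,Cover,Gizmo} -> Cap = 5*4 = 20, Ring = 4*2 = 8, Seal = 3*4 = 12.
Iteration 3: components of {Cap,Ring,Seal} -> Arm = 20*4 = 80.
Iteration 4: no further components; recursion stops.
total values: 1, 3, 4, 5, 12, 8, 20, 80; the maximum is 80.

80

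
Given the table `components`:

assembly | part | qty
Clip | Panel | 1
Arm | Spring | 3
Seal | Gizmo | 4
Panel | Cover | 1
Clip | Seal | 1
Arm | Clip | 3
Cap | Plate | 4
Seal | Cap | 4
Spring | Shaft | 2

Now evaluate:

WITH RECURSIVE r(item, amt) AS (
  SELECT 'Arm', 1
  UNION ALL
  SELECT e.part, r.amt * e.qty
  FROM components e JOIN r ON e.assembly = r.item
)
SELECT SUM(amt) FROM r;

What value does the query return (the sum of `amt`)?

94

Base: (Arm, amt=1).
Iteration 1: components of {Arm} -> Clip = 1*3 = 3, Spring = 1*3 = 3.
Iteration 2: components of {Clip,Spring} -> Panel = 3*1 = 3, Seal = 3*1 = 3, Shaft = 3*2 = 6.
Iteration 3: components of {Panel,Seal,Shaft} -> Cap = 3*4 = 12, Cover = 3*1 = 3, Gizmo = 3*4 = 12.
Iteration 4: components of {Cap,Cover,Gizmo} -> Plate = 12*4 = 48.
Iteration 5: no further components; recursion stops.
SUM(amt) = 1 + 3 + 3 + 6 + 3 + 3 + 12 + 12 + 3 + 48 = 94.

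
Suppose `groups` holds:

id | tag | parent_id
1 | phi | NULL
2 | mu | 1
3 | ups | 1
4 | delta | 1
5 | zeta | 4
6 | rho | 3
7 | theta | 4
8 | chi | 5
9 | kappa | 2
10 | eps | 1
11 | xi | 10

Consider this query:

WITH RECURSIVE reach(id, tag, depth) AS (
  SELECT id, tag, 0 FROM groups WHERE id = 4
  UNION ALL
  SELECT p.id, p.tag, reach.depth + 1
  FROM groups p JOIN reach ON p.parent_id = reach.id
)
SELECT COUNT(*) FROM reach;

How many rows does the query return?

Base: id=4 (delta) at depth 0.
Iteration 1: rows with parent_id in {4} -> zeta (id 5, depth 1), theta (id 7, depth 1).
Iteration 2: rows with parent_id in {5,7} -> chi (id 8, depth 2).
Iteration 3: no rows with parent_id in {8}; recursion stops.
Total rows emitted: 4.

4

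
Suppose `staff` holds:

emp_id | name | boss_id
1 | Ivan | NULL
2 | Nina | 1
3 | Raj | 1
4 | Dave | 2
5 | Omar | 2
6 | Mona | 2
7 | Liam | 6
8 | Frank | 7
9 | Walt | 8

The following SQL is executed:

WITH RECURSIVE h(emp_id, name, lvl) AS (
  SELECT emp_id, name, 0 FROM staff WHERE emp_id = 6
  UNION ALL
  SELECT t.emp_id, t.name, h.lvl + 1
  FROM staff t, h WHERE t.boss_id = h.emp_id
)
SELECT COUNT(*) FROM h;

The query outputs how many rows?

Base: emp_id=6 (Mona) at lvl 0.
Iteration 1: rows with boss_id in {6} -> Liam (id 7, lvl 1).
Iteration 2: rows with boss_id in {7} -> Frank (id 8, lvl 2).
Iteration 3: rows with boss_id in {8} -> Walt (id 9, lvl 3).
Iteration 4: no rows with boss_id in {9}; recursion stops.
Total rows emitted: 4.

4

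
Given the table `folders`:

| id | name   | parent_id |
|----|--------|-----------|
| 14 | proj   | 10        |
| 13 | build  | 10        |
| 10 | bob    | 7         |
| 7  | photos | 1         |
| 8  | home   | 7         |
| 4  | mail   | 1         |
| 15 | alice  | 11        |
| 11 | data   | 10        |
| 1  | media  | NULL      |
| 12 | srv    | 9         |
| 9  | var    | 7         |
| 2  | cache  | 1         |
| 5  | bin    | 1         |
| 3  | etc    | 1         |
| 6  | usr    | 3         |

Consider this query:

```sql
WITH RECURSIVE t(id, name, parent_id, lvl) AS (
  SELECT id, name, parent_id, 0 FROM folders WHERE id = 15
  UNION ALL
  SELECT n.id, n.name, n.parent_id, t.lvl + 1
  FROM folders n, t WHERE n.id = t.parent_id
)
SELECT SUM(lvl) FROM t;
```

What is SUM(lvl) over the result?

Base: id=15 (alice), parent_id=11, lvl 0.
Iteration 1: join on id=11 -> data (id 11, parent_id=10, lvl 1).
Iteration 2: join on id=10 -> bob (id 10, parent_id=7, lvl 2).
Iteration 3: join on id=7 -> photos (id 7, parent_id=1, lvl 3).
Iteration 4: join on id=1 -> media (id 1, parent_id=NULL, lvl 4).
Iteration 5: parent_id is NULL; no match; recursion stops.
SUM(lvl) = 0 + 1 + 2 + 3 + 4 = 10.

10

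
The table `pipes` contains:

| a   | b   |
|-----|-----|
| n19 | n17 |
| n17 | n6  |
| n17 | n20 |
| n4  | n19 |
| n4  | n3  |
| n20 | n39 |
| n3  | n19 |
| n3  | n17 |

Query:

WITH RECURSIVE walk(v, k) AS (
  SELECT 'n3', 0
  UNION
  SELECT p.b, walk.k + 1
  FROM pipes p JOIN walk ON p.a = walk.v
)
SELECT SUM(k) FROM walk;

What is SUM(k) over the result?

Base: (n3, k=0).
Iteration 1: edges from {n3} -> (n17, k=1), (n19, k=1).
Iteration 2: edges from {n17,n19} -> (n17, k=2), (n20, k=2), (n6, k=2).
Iteration 3: edges from {n17,n20,n6} -> (n20, k=3), (n39, k=3), (n6, k=3).
Iteration 4: edges from {n20,n39,n6} -> (n39, k=4).
Iteration 5: no outgoing edges from {n39}; recursion stops.
SUM(k) = 0 + 1 + 1 + 2 + 2 + 2 + 3 + 3 + 3 + 4 = 21.

21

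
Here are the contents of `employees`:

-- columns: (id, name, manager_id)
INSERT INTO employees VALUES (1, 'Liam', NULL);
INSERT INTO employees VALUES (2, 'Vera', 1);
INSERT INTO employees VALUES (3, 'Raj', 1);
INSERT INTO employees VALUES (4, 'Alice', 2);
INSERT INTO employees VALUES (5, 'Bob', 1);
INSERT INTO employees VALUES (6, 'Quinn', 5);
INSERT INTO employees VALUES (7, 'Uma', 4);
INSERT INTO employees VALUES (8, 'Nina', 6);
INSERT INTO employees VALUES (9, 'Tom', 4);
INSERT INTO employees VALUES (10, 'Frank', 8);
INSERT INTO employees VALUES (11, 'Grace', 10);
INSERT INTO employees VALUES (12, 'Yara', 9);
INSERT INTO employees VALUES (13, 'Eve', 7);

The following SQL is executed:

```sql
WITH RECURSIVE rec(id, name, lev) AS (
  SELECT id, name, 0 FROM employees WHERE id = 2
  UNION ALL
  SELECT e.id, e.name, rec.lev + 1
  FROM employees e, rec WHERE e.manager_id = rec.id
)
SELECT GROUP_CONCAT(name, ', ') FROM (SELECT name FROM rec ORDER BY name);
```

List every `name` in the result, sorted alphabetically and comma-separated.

Base: id=2 (Vera) at lev 0.
Iteration 1: rows with manager_id in {2} -> Alice (id 4, lev 1).
Iteration 2: rows with manager_id in {4} -> Uma (id 7, lev 2), Tom (id 9, lev 2).
Iteration 3: rows with manager_id in {7,9} -> Yara (id 12, lev 3), Eve (id 13, lev 3).
Iteration 4: no rows with manager_id in {12,13}; recursion stops.

Alice, Eve, Tom, Uma, Vera, Yara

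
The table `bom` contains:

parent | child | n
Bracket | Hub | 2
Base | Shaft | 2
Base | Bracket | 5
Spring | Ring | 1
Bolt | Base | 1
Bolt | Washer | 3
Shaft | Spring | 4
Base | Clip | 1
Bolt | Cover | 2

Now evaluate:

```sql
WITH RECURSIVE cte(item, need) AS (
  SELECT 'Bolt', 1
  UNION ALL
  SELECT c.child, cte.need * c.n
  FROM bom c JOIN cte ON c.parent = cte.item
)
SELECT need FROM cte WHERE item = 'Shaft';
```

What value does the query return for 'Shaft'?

Base: (Bolt, need=1).
Iteration 1: components of {Bolt} -> Base = 1*1 = 1, Cover = 1*2 = 2, Washer = 1*3 = 3.
Iteration 2: components of {Base,Cover,Washer} -> Bracket = 1*5 = 5, Clip = 1*1 = 1, Shaft = 1*2 = 2.
Iteration 3: components of {Bracket,Clip,Shaft} -> Hub = 5*2 = 10, Spring = 2*4 = 8.
Iteration 4: components of {Hub,Spring} -> Ring = 8*1 = 8.
Iteration 5: no further components; recursion stops.

2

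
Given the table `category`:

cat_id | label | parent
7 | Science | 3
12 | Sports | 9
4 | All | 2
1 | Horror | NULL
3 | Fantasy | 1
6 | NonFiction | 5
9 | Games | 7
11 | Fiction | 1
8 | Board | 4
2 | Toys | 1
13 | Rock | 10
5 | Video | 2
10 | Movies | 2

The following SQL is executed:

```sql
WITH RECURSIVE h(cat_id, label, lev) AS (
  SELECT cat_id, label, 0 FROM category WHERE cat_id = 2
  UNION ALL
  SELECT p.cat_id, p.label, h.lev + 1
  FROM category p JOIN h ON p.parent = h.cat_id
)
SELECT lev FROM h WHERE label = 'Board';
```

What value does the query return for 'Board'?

2

Base: cat_id=2 (Toys) at lev 0.
Iteration 1: rows with parent in {2} -> All (id 4, lev 1), Video (id 5, lev 1), Movies (id 10, lev 1).
Iteration 2: rows with parent in {4,5,10} -> NonFiction (id 6, lev 2), Board (id 8, lev 2), Rock (id 13, lev 2).
Iteration 3: no rows with parent in {6,8,13}; recursion stops.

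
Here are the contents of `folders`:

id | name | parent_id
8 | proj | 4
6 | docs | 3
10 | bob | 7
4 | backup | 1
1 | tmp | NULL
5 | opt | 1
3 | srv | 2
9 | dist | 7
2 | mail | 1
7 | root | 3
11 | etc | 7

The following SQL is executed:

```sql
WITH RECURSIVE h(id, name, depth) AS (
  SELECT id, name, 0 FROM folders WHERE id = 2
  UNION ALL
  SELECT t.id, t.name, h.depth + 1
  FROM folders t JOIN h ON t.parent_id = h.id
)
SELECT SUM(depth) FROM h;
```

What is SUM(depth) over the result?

Base: id=2 (mail) at depth 0.
Iteration 1: rows with parent_id in {2} -> srv (id 3, depth 1).
Iteration 2: rows with parent_id in {3} -> docs (id 6, depth 2), root (id 7, depth 2).
Iteration 3: rows with parent_id in {6,7} -> dist (id 9, depth 3), bob (id 10, depth 3), etc (id 11, depth 3).
Iteration 4: no rows with parent_id in {9,10,11}; recursion stops.
SUM(depth) = 0 + 1 + 2 + 2 + 3 + 3 + 3 = 14.

14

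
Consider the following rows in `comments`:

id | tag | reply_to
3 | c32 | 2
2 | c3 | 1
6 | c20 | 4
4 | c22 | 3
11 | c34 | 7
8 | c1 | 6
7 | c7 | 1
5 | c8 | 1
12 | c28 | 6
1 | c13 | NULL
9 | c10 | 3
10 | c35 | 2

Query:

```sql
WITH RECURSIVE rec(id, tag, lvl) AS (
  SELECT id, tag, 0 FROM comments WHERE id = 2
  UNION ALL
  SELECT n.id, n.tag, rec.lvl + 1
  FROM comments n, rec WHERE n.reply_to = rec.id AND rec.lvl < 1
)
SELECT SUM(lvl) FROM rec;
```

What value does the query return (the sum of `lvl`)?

2

Base: id=2 (c3) at lvl 0.
Iteration 1: rows with reply_to in {2} -> c32 (id 3, lvl 1), c35 (id 10, lvl 1).
Iteration 2: lvl < 1 fails for all current rows; recursion stops.
SUM(lvl) = 0 + 1 + 1 = 2.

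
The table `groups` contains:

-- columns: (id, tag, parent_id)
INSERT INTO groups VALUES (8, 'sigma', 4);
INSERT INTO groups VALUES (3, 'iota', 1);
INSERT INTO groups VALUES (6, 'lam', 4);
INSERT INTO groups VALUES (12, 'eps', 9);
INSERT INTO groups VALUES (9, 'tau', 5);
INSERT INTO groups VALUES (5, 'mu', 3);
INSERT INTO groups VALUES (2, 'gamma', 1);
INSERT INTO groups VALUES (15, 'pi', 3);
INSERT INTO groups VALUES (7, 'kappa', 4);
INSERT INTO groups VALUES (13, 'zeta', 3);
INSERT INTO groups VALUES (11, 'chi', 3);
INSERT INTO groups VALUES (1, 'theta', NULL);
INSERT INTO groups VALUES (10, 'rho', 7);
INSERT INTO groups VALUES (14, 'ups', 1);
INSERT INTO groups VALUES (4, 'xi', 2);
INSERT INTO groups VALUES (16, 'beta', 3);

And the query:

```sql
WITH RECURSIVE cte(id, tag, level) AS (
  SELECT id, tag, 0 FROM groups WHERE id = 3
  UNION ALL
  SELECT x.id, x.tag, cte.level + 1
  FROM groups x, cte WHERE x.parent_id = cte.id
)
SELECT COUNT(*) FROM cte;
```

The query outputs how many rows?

8

Base: id=3 (iota) at level 0.
Iteration 1: rows with parent_id in {3} -> mu (id 5, level 1), chi (id 11, level 1), zeta (id 13, level 1), pi (id 15, level 1), beta (id 16, level 1).
Iteration 2: rows with parent_id in {5,11,13,15,16} -> tau (id 9, level 2).
Iteration 3: rows with parent_id in {9} -> eps (id 12, level 3).
Iteration 4: no rows with parent_id in {12}; recursion stops.
Total rows emitted: 8.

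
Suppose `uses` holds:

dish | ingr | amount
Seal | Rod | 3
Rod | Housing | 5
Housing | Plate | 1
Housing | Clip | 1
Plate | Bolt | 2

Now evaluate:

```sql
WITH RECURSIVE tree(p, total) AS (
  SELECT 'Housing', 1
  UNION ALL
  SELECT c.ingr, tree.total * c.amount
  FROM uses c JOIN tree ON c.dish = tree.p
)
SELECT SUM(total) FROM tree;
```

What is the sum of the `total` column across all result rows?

5

Base: (Housing, total=1).
Iteration 1: components of {Housing} -> Clip = 1*1 = 1, Plate = 1*1 = 1.
Iteration 2: components of {Clip,Plate} -> Bolt = 1*2 = 2.
Iteration 3: no further components; recursion stops.
SUM(total) = 1 + 1 + 1 + 2 = 5.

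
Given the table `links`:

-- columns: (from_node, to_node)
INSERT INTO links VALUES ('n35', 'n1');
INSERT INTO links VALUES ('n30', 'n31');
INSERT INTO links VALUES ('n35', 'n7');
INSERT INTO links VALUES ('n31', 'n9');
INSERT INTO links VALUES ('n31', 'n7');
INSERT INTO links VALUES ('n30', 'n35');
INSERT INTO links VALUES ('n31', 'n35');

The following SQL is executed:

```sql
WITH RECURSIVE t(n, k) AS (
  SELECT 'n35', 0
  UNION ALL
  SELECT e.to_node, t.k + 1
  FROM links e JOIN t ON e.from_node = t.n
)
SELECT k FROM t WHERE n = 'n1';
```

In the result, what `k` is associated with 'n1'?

Base: (n35, k=0).
Iteration 1: edges from {n35} -> (n1, k=1), (n7, k=1).
Iteration 2: no outgoing edges from {n1,n7}; recursion stops.

1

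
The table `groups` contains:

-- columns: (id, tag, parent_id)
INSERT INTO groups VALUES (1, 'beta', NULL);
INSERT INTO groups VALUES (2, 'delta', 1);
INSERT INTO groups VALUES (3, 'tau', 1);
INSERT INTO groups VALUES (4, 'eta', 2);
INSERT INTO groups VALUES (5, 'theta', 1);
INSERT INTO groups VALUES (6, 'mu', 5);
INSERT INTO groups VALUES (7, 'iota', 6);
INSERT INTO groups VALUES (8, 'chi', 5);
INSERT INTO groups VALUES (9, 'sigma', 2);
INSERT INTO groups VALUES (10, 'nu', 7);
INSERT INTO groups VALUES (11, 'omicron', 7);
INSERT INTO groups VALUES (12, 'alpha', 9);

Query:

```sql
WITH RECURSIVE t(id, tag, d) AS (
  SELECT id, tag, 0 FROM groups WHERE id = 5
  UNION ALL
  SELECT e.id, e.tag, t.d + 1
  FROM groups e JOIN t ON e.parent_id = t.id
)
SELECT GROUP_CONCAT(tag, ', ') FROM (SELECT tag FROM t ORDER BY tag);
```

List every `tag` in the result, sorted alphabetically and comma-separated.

chi, iota, mu, nu, omicron, theta

Base: id=5 (theta) at d 0.
Iteration 1: rows with parent_id in {5} -> mu (id 6, d 1), chi (id 8, d 1).
Iteration 2: rows with parent_id in {6,8} -> iota (id 7, d 2).
Iteration 3: rows with parent_id in {7} -> nu (id 10, d 3), omicron (id 11, d 3).
Iteration 4: no rows with parent_id in {10,11}; recursion stops.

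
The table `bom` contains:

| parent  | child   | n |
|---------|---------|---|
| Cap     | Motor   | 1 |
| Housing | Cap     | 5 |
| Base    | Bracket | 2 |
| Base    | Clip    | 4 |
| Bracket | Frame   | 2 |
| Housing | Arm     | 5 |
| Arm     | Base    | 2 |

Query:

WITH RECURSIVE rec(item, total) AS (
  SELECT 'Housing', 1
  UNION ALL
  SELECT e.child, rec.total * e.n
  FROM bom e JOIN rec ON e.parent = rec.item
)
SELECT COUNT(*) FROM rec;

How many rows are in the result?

8

Base: (Housing, total=1).
Iteration 1: components of {Housing} -> Arm = 1*5 = 5, Cap = 1*5 = 5.
Iteration 2: components of {Arm,Cap} -> Base = 5*2 = 10, Motor = 5*1 = 5.
Iteration 3: components of {Base,Motor} -> Bracket = 10*2 = 20, Clip = 10*4 = 40.
Iteration 4: components of {Bracket,Clip} -> Frame = 20*2 = 40.
Iteration 5: no further components; recursion stops.
Total rows emitted: 8.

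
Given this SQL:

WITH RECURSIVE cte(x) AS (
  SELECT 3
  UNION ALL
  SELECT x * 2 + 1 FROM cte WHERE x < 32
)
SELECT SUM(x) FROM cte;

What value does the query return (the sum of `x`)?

Base: x=3.
Iteration 1: 3 < 32 holds -> x = 3 * 2 + 1 = 7.
Iteration 2: 7 < 32 holds -> x = 7 * 2 + 1 = 15.
Iteration 3: 15 < 32 holds -> x = 15 * 2 + 1 = 31.
Iteration 4: 31 < 32 holds -> x = 31 * 2 + 1 = 63.
Iteration 5: 63 < 32 fails; recursion stops.
SUM(x) = 3 + 7 + 15 + 31 + 63 = 119.

119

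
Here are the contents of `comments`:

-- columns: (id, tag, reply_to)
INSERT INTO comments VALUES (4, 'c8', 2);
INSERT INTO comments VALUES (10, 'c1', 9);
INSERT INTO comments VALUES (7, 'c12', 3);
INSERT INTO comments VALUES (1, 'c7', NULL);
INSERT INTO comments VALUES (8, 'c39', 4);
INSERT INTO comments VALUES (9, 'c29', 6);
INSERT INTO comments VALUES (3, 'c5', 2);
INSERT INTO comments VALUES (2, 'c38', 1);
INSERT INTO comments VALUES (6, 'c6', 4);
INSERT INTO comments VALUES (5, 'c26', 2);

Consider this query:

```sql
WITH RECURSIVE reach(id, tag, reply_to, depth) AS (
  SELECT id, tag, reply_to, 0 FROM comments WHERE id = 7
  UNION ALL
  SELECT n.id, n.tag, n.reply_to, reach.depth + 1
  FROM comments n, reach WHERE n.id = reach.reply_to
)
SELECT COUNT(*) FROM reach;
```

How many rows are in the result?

Base: id=7 (c12), reply_to=3, depth 0.
Iteration 1: join on id=3 -> c5 (id 3, reply_to=2, depth 1).
Iteration 2: join on id=2 -> c38 (id 2, reply_to=1, depth 2).
Iteration 3: join on id=1 -> c7 (id 1, reply_to=NULL, depth 3).
Iteration 4: reply_to is NULL; no match; recursion stops.
Total rows emitted: 4.

4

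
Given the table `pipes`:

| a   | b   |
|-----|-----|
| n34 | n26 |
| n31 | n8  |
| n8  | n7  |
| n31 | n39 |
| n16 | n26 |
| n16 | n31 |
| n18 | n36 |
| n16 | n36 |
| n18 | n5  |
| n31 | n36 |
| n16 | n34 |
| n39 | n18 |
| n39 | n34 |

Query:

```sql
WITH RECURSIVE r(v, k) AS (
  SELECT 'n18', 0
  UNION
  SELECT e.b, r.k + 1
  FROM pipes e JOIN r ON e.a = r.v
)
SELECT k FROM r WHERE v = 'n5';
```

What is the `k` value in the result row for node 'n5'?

Base: (n18, k=0).
Iteration 1: edges from {n18} -> (n36, k=1), (n5, k=1).
Iteration 2: no outgoing edges from {n36,n5}; recursion stops.

1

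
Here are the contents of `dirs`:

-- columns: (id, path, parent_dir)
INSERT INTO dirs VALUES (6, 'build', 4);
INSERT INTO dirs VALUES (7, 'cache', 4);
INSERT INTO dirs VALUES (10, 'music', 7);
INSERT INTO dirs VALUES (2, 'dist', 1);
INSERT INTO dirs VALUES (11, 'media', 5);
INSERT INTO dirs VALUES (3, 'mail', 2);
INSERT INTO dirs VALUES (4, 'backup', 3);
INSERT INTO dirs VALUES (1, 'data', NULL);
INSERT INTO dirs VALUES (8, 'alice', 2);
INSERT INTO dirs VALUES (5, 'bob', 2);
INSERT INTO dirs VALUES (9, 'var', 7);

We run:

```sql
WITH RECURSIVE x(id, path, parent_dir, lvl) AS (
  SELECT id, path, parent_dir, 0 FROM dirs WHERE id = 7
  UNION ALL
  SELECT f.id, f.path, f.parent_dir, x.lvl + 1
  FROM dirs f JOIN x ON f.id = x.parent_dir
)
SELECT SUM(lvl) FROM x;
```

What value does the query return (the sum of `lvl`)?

Base: id=7 (cache), parent_dir=4, lvl 0.
Iteration 1: join on id=4 -> backup (id 4, parent_dir=3, lvl 1).
Iteration 2: join on id=3 -> mail (id 3, parent_dir=2, lvl 2).
Iteration 3: join on id=2 -> dist (id 2, parent_dir=1, lvl 3).
Iteration 4: join on id=1 -> data (id 1, parent_dir=NULL, lvl 4).
Iteration 5: parent_dir is NULL; no match; recursion stops.
SUM(lvl) = 0 + 1 + 2 + 3 + 4 = 10.

10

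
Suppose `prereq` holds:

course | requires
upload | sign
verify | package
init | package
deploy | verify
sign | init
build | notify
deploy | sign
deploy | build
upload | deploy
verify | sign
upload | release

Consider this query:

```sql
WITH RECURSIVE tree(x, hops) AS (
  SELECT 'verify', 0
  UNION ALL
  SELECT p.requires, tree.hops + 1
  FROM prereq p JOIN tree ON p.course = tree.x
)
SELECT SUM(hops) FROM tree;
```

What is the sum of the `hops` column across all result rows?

7

Base: (verify, hops=0).
Iteration 1: edges from {verify} -> (package, hops=1), (sign, hops=1).
Iteration 2: edges from {package,sign} -> (init, hops=2).
Iteration 3: edges from {init} -> (package, hops=3).
Iteration 4: no outgoing edges from {package}; recursion stops.
SUM(hops) = 0 + 1 + 1 + 2 + 3 = 7.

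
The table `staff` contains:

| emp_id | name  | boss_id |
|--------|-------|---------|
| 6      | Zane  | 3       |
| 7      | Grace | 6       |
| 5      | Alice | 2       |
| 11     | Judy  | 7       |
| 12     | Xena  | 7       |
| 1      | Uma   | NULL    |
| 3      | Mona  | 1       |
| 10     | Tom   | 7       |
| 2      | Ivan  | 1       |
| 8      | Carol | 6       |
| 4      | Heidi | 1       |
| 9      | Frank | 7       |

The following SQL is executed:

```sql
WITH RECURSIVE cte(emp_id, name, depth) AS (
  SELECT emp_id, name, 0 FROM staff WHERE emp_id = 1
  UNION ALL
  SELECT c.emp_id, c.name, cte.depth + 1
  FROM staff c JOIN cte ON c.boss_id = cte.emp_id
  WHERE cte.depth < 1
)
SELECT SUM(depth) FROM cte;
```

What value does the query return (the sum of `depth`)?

3

Base: emp_id=1 (Uma) at depth 0.
Iteration 1: rows with boss_id in {1} -> Ivan (id 2, depth 1), Mona (id 3, depth 1), Heidi (id 4, depth 1).
Iteration 2: depth < 1 fails for all current rows; recursion stops.
SUM(depth) = 0 + 1 + 1 + 1 = 3.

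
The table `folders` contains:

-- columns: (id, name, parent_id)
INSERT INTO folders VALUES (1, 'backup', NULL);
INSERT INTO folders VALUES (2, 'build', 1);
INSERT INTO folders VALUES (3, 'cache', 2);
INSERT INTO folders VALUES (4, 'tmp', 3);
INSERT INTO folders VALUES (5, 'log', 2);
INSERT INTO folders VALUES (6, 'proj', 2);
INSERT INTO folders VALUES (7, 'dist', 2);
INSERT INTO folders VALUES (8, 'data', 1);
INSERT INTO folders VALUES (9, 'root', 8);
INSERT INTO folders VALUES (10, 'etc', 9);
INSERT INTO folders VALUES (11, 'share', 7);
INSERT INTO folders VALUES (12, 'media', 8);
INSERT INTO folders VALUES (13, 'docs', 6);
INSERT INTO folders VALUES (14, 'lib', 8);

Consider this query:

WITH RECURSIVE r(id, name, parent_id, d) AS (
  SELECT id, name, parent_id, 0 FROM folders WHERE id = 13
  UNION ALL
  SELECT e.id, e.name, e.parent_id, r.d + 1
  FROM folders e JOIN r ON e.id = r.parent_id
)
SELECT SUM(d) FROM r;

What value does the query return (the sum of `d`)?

6

Base: id=13 (docs), parent_id=6, d 0.
Iteration 1: join on id=6 -> proj (id 6, parent_id=2, d 1).
Iteration 2: join on id=2 -> build (id 2, parent_id=1, d 2).
Iteration 3: join on id=1 -> backup (id 1, parent_id=NULL, d 3).
Iteration 4: parent_id is NULL; no match; recursion stops.
SUM(d) = 0 + 1 + 2 + 3 = 6.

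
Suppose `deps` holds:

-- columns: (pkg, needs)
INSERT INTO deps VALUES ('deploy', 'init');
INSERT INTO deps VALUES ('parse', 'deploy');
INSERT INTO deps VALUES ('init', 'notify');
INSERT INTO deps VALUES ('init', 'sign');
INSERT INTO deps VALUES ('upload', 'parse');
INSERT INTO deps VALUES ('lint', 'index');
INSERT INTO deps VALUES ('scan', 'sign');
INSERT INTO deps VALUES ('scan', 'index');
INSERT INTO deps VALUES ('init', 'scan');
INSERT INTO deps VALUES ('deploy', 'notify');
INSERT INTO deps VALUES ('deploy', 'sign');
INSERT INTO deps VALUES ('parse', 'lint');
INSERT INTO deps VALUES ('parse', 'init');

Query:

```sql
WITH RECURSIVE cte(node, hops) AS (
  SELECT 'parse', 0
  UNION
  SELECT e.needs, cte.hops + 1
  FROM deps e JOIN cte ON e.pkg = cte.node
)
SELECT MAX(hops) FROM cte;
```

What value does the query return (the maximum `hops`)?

Base: (parse, hops=0).
Iteration 1: edges from {parse} -> (deploy, hops=1), (init, hops=1), (lint, hops=1).
Iteration 2: edges from {deploy,init,lint} -> (index, hops=2), (init, hops=2), (notify, hops=2), (scan, hops=2), (sign, hops=2). [UNION drops 2 duplicate row(s)]
Iteration 3: edges from {index,init,notify,scan,sign} -> (index, hops=3), (notify, hops=3), (scan, hops=3), (sign, hops=3). [UNION drops 1 duplicate row(s)]
Iteration 4: edges from {index,notify,scan,sign} -> (index, hops=4), (sign, hops=4).
Iteration 5: no outgoing edges from {index,sign}; recursion stops.
hops values: 0, 1, 1, 1, 2, 2, 2, 2, 2, 3, 3, 3, 3, 4, 4; the maximum is 4.

4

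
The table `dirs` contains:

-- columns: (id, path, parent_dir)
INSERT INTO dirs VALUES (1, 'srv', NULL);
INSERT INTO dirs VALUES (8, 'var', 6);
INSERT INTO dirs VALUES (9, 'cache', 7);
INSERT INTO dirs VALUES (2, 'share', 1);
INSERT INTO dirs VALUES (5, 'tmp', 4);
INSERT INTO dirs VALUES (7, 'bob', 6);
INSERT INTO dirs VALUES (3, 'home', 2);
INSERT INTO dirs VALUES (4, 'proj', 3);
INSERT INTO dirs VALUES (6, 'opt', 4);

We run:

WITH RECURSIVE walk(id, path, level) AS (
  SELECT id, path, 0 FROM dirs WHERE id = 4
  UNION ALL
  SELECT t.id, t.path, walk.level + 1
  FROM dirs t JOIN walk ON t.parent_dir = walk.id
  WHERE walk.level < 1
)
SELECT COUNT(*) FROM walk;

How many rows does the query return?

3

Base: id=4 (proj) at level 0.
Iteration 1: rows with parent_dir in {4} -> tmp (id 5, level 1), opt (id 6, level 1).
Iteration 2: level < 1 fails for all current rows; recursion stops.
Total rows emitted: 3.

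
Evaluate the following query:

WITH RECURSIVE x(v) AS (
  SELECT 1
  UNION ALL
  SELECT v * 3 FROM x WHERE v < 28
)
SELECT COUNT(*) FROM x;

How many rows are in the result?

5

Base: v=1.
Iteration 1: 1 < 28 holds -> v = 1 * 3 = 3.
Iteration 2: 3 < 28 holds -> v = 3 * 3 = 9.
Iteration 3: 9 < 28 holds -> v = 9 * 3 = 27.
Iteration 4: 27 < 28 holds -> v = 27 * 3 = 81.
Iteration 5: 81 < 28 fails; recursion stops.
Total rows emitted: 5.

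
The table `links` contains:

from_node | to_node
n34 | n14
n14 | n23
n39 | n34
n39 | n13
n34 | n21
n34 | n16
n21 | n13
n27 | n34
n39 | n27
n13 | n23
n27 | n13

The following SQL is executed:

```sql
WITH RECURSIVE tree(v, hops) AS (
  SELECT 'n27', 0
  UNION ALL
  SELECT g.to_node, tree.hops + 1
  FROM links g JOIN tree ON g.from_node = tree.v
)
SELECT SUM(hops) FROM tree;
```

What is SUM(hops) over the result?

Base: (n27, hops=0).
Iteration 1: edges from {n27} -> (n13, hops=1), (n34, hops=1).
Iteration 2: edges from {n13,n34} -> (n14, hops=2), (n16, hops=2), (n21, hops=2), (n23, hops=2).
Iteration 3: edges from {n14,n16,n21,n23} -> (n13, hops=3), (n23, hops=3).
Iteration 4: edges from {n13,n23} -> (n23, hops=4).
Iteration 5: no outgoing edges from {n23}; recursion stops.
SUM(hops) = 0 + 1 + 1 + 2 + 2 + 2 + 2 + 3 + 3 + 4 = 20.

20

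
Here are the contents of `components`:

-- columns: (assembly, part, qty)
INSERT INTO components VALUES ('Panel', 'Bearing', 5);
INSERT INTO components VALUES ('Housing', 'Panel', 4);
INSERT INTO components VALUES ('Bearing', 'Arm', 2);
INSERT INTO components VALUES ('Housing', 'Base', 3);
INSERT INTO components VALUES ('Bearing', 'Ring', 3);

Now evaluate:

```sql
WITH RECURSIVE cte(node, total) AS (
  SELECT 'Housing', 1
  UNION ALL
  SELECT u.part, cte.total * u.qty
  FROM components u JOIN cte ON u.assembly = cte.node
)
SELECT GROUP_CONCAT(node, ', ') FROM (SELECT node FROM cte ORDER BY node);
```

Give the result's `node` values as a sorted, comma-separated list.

Arm, Base, Bearing, Housing, Panel, Ring

Base: (Housing, total=1).
Iteration 1: components of {Housing} -> Base = 1*3 = 3, Panel = 1*4 = 4.
Iteration 2: components of {Base,Panel} -> Bearing = 4*5 = 20.
Iteration 3: components of {Bearing} -> Arm = 20*2 = 40, Ring = 20*3 = 60.
Iteration 4: no further components; recursion stops.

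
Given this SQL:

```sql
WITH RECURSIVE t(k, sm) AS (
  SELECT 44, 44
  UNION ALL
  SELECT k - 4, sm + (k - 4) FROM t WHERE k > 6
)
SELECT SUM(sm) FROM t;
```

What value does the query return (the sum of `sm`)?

2024

Base: k=44, sm=44.
Iteration 1: 44 > 6 holds -> k = 44 - 4 = 40, sm = 44 + 40 = 84.
Iteration 2: 40 > 6 holds -> k = 40 - 4 = 36, sm = 84 + 36 = 120.
Iteration 3: 36 > 6 holds -> k = 36 - 4 = 32, sm = 120 + 32 = 152.
Iteration 4: 32 > 6 holds -> k = 32 - 4 = 28, sm = 152 + 28 = 180.
Iteration 5: 28 > 6 holds -> k = 28 - 4 = 24, sm = 180 + 24 = 204.
Iteration 6: 24 > 6 holds -> k = 24 - 4 = 20, sm = 204 + 20 = 224.
Iteration 7: 20 > 6 holds -> k = 20 - 4 = 16, sm = 224 + 16 = 240.
Iteration 8: 16 > 6 holds -> k = 16 - 4 = 12, sm = 240 + 12 = 252.
Iteration 9: 12 > 6 holds -> k = 12 - 4 = 8, sm = 252 + 8 = 260.
Iteration 10: 8 > 6 holds -> k = 8 - 4 = 4, sm = 260 + 4 = 264.
Iteration 11: 4 > 6 fails; recursion stops.
SUM(sm) = 44 + 84 + 120 + 152 + 180 + 204 + 224 + 240 + 252 + 260 + 264 = 2024.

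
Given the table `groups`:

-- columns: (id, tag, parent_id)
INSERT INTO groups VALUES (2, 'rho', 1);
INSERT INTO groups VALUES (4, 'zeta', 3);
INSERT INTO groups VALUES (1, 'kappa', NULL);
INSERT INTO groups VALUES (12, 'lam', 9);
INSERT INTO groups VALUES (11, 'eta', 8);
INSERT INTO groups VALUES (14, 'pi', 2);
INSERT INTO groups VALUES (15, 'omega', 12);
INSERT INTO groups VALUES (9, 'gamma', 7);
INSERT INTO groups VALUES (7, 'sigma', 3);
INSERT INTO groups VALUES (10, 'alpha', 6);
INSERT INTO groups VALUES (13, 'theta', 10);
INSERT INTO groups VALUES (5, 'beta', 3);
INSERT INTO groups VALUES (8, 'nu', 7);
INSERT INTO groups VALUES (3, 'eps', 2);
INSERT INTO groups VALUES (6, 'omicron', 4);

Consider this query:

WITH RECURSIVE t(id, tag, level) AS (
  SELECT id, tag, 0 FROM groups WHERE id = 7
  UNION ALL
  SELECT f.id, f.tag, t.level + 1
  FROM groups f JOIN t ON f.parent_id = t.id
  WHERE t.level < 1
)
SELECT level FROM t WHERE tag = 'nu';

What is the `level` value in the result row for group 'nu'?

Base: id=7 (sigma) at level 0.
Iteration 1: rows with parent_id in {7} -> nu (id 8, level 1), gamma (id 9, level 1).
Iteration 2: level < 1 fails for all current rows; recursion stops.

1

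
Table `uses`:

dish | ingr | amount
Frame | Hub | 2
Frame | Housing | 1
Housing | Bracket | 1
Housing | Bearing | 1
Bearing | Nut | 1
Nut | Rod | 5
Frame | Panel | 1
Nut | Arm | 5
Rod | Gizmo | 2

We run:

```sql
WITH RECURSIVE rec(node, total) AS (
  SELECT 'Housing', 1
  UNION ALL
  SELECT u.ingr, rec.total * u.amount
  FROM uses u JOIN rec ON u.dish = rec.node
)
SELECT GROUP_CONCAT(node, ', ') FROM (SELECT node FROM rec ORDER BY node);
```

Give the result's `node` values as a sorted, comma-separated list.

Arm, Bearing, Bracket, Gizmo, Housing, Nut, Rod

Base: (Housing, total=1).
Iteration 1: components of {Housing} -> Bearing = 1*1 = 1, Bracket = 1*1 = 1.
Iteration 2: components of {Bearing,Bracket} -> Nut = 1*1 = 1.
Iteration 3: components of {Nut} -> Arm = 1*5 = 5, Rod = 1*5 = 5.
Iteration 4: components of {Arm,Rod} -> Gizmo = 5*2 = 10.
Iteration 5: no further components; recursion stops.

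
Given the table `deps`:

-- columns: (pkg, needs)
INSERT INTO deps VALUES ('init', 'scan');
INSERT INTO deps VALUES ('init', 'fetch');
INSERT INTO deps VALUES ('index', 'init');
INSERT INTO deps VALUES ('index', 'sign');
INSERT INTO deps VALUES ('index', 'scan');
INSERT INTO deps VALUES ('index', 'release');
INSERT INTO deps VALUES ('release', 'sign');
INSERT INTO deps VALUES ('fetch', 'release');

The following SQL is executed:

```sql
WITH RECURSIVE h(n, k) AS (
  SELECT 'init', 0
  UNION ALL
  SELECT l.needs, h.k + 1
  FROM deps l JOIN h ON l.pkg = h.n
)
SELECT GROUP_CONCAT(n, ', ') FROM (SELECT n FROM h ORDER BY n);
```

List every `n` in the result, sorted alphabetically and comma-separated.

fetch, init, release, scan, sign

Base: (init, k=0).
Iteration 1: edges from {init} -> (fetch, k=1), (scan, k=1).
Iteration 2: edges from {fetch,scan} -> (release, k=2).
Iteration 3: edges from {release} -> (sign, k=3).
Iteration 4: no outgoing edges from {sign}; recursion stops.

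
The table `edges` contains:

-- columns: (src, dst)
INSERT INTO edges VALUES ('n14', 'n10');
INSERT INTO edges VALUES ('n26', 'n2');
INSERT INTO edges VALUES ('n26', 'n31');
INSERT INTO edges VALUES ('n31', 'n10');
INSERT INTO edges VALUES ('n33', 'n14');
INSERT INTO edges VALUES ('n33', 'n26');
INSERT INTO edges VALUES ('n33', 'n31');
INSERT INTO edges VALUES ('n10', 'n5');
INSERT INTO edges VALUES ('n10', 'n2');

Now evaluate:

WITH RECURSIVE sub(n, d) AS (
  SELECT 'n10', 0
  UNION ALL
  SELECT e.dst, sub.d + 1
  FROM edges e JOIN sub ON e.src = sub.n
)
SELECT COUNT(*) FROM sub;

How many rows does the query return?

Base: (n10, d=0).
Iteration 1: edges from {n10} -> (n2, d=1), (n5, d=1).
Iteration 2: no outgoing edges from {n2,n5}; recursion stops.
Total rows emitted: 3.

3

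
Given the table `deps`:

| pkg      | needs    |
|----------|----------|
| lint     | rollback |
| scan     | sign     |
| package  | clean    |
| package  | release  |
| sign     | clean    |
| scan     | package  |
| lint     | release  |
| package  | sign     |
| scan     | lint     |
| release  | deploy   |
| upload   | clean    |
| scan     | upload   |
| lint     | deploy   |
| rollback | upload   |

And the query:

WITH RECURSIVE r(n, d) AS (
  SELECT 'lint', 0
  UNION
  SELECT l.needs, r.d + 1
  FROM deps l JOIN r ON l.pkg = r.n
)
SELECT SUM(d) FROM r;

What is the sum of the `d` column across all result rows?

Base: (lint, d=0).
Iteration 1: edges from {lint} -> (deploy, d=1), (release, d=1), (rollback, d=1).
Iteration 2: edges from {deploy,release,rollback} -> (deploy, d=2), (upload, d=2).
Iteration 3: edges from {deploy,upload} -> (clean, d=3).
Iteration 4: no outgoing edges from {clean}; recursion stops.
SUM(d) = 0 + 1 + 1 + 1 + 2 + 2 + 3 = 10.

10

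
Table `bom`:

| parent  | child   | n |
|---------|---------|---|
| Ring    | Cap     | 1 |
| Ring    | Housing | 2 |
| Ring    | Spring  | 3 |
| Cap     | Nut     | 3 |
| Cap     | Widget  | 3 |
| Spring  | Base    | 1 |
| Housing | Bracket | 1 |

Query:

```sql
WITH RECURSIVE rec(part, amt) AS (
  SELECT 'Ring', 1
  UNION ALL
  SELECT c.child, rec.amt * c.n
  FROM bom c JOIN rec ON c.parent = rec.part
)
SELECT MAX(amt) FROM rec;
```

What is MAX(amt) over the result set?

3

Base: (Ring, amt=1).
Iteration 1: components of {Ring} -> Cap = 1*1 = 1, Housing = 1*2 = 2, Spring = 1*3 = 3.
Iteration 2: components of {Cap,Housing,Spring} -> Base = 3*1 = 3, Bracket = 2*1 = 2, Nut = 1*3 = 3, Widget = 1*3 = 3.
Iteration 3: no further components; recursion stops.
amt values: 1, 1, 2, 3, 3, 3, 2, 3; the maximum is 3.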